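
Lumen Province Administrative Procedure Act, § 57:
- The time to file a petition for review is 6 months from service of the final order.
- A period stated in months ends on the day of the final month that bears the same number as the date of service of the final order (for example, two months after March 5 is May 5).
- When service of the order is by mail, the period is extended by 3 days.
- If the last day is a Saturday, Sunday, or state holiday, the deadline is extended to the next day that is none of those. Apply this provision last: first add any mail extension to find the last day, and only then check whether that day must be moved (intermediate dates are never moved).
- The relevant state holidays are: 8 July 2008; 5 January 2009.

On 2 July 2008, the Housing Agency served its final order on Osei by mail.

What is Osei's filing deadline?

6 months after 2 July 2008 is January 2, 2009.
Service was by mail, adding 3 days: January 2, 2009 + 3 days = January 5, 2009.
January 5, 2009 is a listed holiday. The next qualifying day is January 6, 2009.

January 6, 2009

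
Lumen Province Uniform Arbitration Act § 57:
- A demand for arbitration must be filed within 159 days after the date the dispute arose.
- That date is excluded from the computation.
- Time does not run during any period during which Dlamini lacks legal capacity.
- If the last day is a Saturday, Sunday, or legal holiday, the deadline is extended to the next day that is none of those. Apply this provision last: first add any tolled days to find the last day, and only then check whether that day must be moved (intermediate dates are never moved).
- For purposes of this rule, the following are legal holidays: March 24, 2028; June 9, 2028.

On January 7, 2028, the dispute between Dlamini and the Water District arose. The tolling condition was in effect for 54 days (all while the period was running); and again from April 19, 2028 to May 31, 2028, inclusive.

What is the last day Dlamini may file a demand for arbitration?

159 days after January 7, 2028 is June 14, 2028.
Tolling adds 54 days: June 14, 2028 + 54 days = August 7, 2028.
From April 19, 2028 through May 31, 2028 inclusive is 43 days; tolling adds 43 days: August 7, 2028 + 43 days = September 19, 2028.
September 19, 2028 is a Tuesday and not a legal holiday, so no extension applies.

September 19, 2028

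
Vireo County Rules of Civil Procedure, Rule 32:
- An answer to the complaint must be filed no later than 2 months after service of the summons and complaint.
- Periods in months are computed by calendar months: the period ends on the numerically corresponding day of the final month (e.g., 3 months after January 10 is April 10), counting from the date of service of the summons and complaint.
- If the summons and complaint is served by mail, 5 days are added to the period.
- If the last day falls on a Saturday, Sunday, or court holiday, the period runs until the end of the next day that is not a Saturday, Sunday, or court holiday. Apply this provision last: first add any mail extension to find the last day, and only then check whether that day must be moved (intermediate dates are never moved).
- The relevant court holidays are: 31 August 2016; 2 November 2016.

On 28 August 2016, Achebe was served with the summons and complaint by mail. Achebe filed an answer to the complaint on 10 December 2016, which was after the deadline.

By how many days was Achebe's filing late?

2 months after 28 August 2016 is October 28, 2016.
Service was by mail, adding 5 days: October 28, 2016 + 5 days = November 2, 2016.
November 2, 2016 is a listed holiday. The next qualifying day is November 3, 2016.
The deadline is November 3, 2016; from November 3, 2016 to December 10, 2016 is 37 days.

37 days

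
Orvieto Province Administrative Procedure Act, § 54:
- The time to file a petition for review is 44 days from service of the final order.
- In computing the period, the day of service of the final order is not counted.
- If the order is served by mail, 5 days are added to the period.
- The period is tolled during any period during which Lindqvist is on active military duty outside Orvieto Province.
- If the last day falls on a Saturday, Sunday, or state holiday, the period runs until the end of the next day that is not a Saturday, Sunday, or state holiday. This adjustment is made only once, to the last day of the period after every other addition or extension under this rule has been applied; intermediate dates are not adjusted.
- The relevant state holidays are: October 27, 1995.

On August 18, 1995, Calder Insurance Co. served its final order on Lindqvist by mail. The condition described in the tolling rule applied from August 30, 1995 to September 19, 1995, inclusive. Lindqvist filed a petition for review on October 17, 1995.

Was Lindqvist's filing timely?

Yes

44 days after August 18, 1995 is October 1, 1995.
Service was by mail, adding 5 days: October 1, 1995 + 5 days = October 6, 1995.
From August 30, 1995 through September 19, 1995 inclusive is 21 days; tolling adds 21 days: October 6, 1995 + 21 days = October 27, 1995.
October 27, 1995 is a listed holiday; October 28, 1995 is Saturday; October 29, 1995 is Sunday. The next qualifying day is October 30, 1995.
The deadline is October 30, 1995; the filing on October 17, 1995 is on or before that date.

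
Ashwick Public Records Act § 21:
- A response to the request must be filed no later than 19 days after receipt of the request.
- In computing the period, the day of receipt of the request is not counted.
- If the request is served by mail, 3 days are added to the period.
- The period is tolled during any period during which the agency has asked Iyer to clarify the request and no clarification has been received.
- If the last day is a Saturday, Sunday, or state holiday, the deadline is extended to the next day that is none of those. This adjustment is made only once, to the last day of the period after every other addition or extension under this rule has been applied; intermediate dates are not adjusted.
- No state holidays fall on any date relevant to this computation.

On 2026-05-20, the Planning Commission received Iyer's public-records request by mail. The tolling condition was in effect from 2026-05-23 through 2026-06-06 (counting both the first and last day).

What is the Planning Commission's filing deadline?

19 days after 2026-05-20 is June 8, 2026.
Service was by mail, adding 3 days: June 8, 2026 + 3 days = June 11, 2026.
From May 23, 2026 through June 6, 2026 inclusive is 15 days; tolling adds 15 days: June 11, 2026 + 15 days = June 26, 2026.
June 26, 2026 is a Friday and not a state holiday, so no extension applies.

June 26, 2026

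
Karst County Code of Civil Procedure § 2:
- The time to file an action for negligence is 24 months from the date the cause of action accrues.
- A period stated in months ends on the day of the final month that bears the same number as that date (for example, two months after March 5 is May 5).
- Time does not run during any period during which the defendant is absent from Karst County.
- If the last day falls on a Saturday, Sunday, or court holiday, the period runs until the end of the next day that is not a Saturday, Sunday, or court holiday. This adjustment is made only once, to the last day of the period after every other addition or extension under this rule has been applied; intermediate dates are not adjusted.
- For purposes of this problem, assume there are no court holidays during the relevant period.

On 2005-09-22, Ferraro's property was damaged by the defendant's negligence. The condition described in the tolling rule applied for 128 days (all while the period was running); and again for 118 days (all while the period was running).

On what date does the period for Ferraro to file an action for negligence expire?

May 26, 2008

24 months after 2005-09-22 is September 22, 2007.
Tolling adds 128 days: September 22, 2007 + 128 days = January 28, 2008.
Tolling adds 118 days: January 28, 2008 + 118 days = May 25, 2008.
May 25, 2008 is Sunday. The next qualifying day is May 26, 2008.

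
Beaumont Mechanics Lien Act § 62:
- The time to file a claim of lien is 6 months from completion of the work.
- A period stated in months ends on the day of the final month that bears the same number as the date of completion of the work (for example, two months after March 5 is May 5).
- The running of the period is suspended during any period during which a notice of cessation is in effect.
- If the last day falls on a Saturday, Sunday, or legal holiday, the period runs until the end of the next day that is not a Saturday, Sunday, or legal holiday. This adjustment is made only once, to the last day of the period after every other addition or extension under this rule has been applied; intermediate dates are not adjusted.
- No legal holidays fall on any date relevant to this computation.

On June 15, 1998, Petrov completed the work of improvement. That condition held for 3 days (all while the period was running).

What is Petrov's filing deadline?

6 months after June 15, 1998 is December 15, 1998.
Tolling adds 3 days: December 15, 1998 + 3 days = December 18, 1998.
December 18, 1998 is a Friday and not a legal holiday, so no extension applies.

December 18, 1998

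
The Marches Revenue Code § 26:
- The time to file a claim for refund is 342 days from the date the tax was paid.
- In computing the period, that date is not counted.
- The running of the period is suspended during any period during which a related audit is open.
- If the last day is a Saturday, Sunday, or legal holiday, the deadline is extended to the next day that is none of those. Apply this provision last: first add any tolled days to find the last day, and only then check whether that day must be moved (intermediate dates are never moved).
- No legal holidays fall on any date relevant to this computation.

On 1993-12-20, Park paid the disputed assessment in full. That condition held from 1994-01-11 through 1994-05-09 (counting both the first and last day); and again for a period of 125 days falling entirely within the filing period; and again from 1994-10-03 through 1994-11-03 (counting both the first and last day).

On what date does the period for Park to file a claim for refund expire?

August 30, 1995

342 days after 1993-12-20 is November 27, 1994.
From January 11, 1994 through May 9, 1994 inclusive is 119 days; tolling adds 119 days: November 27, 1994 + 119 days = March 26, 1995.
Tolling adds 125 days: March 26, 1995 + 125 days = July 29, 1995.
From October 3, 1994 through November 3, 1994 inclusive is 32 days; tolling adds 32 days: July 29, 1995 + 32 days = August 30, 1995.
August 30, 1995 is a Wednesday and not a legal holiday, so no extension applies.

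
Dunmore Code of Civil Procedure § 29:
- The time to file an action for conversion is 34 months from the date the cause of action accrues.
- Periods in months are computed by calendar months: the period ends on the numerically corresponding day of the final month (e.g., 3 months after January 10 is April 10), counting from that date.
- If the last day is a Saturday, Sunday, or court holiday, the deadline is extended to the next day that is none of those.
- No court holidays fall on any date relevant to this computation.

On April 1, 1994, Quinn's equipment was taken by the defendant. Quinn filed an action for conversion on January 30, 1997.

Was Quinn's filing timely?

Yes

34 months after April 1, 1994 is February 1, 1997.
February 1, 1997 is Saturday; February 2, 1997 is Sunday. The next qualifying day is February 3, 1997.
The deadline is February 3, 1997; the filing on January 30, 1997 is on or before that date.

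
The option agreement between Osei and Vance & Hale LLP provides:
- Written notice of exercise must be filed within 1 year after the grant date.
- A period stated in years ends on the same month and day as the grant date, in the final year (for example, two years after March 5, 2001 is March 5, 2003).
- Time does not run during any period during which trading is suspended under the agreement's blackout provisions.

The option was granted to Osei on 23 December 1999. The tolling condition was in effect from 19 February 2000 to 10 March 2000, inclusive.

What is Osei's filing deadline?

January 13, 2001

1 year after 23 December 1999 is December 23, 2000.
From February 19, 2000 through March 10, 2000 inclusive is 21 days; tolling adds 21 days: December 23, 2000 + 21 days = January 13, 2001.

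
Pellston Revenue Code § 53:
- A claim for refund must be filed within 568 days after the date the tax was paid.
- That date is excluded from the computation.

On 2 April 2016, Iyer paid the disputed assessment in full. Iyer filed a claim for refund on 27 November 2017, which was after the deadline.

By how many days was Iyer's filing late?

36 days

568 days after 2 April 2016 is October 22, 2017.
The deadline is October 22, 2017; from October 22, 2017 to November 27, 2017 is 36 days.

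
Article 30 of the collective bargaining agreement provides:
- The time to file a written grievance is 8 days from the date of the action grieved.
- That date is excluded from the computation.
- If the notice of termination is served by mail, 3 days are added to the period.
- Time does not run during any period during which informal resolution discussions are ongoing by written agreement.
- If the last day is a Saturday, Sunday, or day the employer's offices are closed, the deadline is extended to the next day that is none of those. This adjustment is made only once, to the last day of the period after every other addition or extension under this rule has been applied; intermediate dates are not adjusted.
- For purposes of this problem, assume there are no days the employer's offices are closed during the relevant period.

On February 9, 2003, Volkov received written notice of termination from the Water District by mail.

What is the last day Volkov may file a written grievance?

February 20, 2003

8 days after February 9, 2003 is February 17, 2003.
Service was by mail, adding 3 days: February 17, 2003 + 3 days = February 20, 2003.
February 20, 2003 is a Thursday and not a day the employer's offices are closed, so no extension applies.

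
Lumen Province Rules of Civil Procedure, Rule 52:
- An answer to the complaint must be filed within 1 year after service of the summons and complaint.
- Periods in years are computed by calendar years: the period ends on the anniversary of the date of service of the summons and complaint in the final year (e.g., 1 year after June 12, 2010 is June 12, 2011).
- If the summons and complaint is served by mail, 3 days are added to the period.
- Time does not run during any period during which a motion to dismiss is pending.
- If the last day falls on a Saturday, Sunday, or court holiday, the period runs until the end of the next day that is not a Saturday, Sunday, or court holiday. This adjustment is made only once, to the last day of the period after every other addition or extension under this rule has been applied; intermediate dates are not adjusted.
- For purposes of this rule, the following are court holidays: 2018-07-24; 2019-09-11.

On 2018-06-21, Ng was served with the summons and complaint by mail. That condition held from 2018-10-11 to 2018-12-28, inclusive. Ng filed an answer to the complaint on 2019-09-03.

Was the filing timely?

Yes

1 year after 2018-06-21 is June 21, 2019.
Service was by mail, adding 3 days: June 21, 2019 + 3 days = June 24, 2019.
From October 11, 2018 through December 28, 2018 inclusive is 79 days; tolling adds 79 days: June 24, 2019 + 79 days = September 11, 2019.
September 11, 2019 is a listed holiday. The next qualifying day is September 12, 2019.
The deadline is September 12, 2019; the filing on September 3, 2019 is on or before that date.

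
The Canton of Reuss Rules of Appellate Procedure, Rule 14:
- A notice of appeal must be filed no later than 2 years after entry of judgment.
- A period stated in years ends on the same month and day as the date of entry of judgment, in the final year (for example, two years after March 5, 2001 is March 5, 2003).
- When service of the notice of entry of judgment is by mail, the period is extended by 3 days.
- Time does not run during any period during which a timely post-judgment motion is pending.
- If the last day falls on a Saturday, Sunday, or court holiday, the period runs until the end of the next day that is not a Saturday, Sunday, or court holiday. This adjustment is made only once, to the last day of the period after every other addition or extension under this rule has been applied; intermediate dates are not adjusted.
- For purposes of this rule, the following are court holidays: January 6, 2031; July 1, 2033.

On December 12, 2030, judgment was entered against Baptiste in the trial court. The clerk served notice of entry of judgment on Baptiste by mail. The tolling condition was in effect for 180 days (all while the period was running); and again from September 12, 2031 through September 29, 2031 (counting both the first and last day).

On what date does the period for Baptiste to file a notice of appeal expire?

2 years after December 12, 2030 is December 12, 2032.
Service was by mail, adding 3 days: December 12, 2032 + 3 days = December 15, 2032.
Tolling adds 180 days: December 15, 2032 + 180 days = June 13, 2033.
From September 12, 2031 through September 29, 2031 inclusive is 18 days; tolling adds 18 days: June 13, 2033 + 18 days = July 1, 2033.
July 1, 2033 is a listed holiday; July 2, 2033 is Saturday; July 3, 2033 is Sunday. The next qualifying day is July 4, 2033.

July 4, 2033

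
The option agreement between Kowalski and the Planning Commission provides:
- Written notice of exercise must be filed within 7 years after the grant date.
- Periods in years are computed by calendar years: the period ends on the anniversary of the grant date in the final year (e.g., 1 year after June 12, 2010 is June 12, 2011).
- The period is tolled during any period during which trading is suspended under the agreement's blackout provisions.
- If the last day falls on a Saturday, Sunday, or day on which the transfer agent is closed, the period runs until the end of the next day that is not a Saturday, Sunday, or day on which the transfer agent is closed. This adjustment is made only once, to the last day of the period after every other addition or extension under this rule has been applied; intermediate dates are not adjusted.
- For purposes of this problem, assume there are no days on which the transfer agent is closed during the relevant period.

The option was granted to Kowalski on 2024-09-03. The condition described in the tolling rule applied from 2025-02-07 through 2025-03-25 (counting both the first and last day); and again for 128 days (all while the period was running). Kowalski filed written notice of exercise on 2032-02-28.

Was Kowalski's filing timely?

No

7 years after 2024-09-03 is September 3, 2031.
From February 7, 2025 through March 25, 2025 inclusive is 47 days; tolling adds 47 days: September 3, 2031 + 47 days = October 20, 2031.
Tolling adds 128 days: October 20, 2031 + 128 days = February 25, 2032.
February 25, 2032 is a Wednesday and not a day on which the transfer agent is closed, so no extension applies.
The deadline is February 25, 2032; the filing on February 28, 2032 is after that date.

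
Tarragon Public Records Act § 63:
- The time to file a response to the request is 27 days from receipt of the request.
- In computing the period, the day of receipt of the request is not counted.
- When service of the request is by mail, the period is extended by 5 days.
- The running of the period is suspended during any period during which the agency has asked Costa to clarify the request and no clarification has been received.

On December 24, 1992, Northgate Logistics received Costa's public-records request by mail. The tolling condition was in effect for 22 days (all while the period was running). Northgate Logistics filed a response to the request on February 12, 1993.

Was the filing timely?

Yes

27 days after December 24, 1992 is January 20, 1993.
Service was by mail, adding 5 days: January 20, 1993 + 5 days = January 25, 1993.
Tolling adds 22 days: January 25, 1993 + 22 days = February 16, 1993.
The deadline is February 16, 1993; the filing on February 12, 1993 is on or before that date.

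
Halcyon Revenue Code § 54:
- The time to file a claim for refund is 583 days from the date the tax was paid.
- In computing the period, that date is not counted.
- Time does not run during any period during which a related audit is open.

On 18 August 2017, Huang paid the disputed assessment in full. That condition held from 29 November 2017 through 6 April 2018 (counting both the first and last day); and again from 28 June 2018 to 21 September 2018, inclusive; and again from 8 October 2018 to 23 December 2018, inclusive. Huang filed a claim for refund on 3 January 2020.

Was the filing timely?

Yes

583 days after 18 August 2017 is March 24, 2019.
From November 29, 2017 through April 6, 2018 inclusive is 129 days; tolling adds 129 days: March 24, 2019 + 129 days = July 31, 2019.
From June 28, 2018 through September 21, 2018 inclusive is 86 days; tolling adds 86 days: July 31, 2019 + 86 days = October 25, 2019.
From October 8, 2018 through December 23, 2018 inclusive is 77 days; tolling adds 77 days: October 25, 2019 + 77 days = January 10, 2020.
The deadline is January 10, 2020; the filing on January 3, 2020 is on or before that date.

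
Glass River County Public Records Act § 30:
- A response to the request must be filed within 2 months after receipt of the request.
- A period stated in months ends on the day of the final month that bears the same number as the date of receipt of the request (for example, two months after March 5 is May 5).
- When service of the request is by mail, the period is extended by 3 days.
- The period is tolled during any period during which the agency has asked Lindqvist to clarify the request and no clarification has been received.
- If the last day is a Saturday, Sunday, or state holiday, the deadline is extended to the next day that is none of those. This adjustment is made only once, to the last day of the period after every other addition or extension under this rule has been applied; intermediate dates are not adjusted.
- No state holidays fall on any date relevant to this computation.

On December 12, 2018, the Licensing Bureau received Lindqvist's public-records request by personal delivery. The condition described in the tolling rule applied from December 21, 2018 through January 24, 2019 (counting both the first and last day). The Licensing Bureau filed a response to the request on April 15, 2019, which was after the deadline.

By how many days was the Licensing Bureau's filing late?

2 months after December 12, 2018 is February 12, 2019.
Service was not by mail, so no mail extension applies.
From December 21, 2018 through January 24, 2019 inclusive is 35 days; tolling adds 35 days: February 12, 2019 + 35 days = March 19, 2019.
March 19, 2019 is a Tuesday and not a state holiday, so no extension applies.
The deadline is March 19, 2019; from March 19, 2019 to April 15, 2019 is 27 days.

27 days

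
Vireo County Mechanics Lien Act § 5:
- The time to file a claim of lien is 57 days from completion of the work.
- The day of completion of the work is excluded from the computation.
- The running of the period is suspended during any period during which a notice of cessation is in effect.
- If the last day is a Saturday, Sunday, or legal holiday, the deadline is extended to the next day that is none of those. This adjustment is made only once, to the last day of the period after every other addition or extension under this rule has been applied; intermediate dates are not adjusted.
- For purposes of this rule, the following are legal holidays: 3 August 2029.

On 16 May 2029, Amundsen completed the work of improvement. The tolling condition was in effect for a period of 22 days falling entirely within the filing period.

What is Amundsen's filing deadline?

August 6, 2029

57 days after 16 May 2029 is July 12, 2029.
Tolling adds 22 days: July 12, 2029 + 22 days = August 3, 2029.
August 3, 2029 is a listed holiday; August 4, 2029 is Saturday; August 5, 2029 is Sunday. The next qualifying day is August 6, 2029.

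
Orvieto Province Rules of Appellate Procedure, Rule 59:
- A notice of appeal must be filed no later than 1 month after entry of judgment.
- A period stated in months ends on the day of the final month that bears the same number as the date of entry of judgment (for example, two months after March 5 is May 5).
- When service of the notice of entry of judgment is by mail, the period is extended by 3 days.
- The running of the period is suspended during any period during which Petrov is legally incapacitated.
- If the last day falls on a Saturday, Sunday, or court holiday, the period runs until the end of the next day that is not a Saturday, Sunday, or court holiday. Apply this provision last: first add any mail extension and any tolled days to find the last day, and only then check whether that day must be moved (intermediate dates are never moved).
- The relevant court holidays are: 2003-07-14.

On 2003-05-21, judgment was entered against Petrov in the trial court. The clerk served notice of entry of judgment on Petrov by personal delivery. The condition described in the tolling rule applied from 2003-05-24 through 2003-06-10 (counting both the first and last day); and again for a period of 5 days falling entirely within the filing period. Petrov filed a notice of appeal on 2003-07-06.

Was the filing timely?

1 month after 2003-05-21 is June 21, 2003.
Service was not by mail, so no mail extension applies.
From May 24, 2003 through June 10, 2003 inclusive is 18 days; tolling adds 18 days: June 21, 2003 + 18 days = July 9, 2003.
Tolling adds 5 days: July 9, 2003 + 5 days = July 14, 2003.
July 14, 2003 is a listed holiday. The next qualifying day is July 15, 2003.
The deadline is July 15, 2003; the filing on July 6, 2003 is on or before that date.

Yes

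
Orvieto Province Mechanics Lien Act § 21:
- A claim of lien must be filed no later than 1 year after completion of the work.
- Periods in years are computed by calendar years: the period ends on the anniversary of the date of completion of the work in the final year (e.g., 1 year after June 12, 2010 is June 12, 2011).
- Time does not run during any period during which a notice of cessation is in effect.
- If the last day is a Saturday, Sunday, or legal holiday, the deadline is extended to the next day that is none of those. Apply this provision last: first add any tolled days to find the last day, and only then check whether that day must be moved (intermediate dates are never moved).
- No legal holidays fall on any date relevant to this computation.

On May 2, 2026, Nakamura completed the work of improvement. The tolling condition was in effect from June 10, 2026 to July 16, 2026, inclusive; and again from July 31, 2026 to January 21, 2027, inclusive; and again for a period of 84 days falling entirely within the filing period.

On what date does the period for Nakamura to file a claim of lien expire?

February 22, 2028

1 year after May 2, 2026 is May 2, 2027.
From June 10, 2026 through July 16, 2026 inclusive is 37 days; tolling adds 37 days: May 2, 2027 + 37 days = June 8, 2027.
From July 31, 2026 through January 21, 2027 inclusive is 175 days; tolling adds 175 days: June 8, 2027 + 175 days = November 30, 2027.
Tolling adds 84 days: November 30, 2027 + 84 days = February 22, 2028.
February 22, 2028 is a Tuesday and not a legal holiday, so no extension applies.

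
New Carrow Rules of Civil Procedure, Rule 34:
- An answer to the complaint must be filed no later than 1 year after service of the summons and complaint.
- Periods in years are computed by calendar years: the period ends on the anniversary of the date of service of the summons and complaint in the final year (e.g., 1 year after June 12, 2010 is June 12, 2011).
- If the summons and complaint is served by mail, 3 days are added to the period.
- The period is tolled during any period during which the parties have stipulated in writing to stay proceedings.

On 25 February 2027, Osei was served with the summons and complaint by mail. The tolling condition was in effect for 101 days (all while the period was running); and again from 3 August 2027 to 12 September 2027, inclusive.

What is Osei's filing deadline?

July 19, 2028

1 year after 25 February 2027 is February 25, 2028.
Service was by mail, adding 3 days: February 25, 2028 + 3 days = February 28, 2028.
Tolling adds 101 days: February 28, 2028 + 101 days = June 8, 2028.
From August 3, 2027 through September 12, 2027 inclusive is 41 days; tolling adds 41 days: June 8, 2028 + 41 days = July 19, 2028.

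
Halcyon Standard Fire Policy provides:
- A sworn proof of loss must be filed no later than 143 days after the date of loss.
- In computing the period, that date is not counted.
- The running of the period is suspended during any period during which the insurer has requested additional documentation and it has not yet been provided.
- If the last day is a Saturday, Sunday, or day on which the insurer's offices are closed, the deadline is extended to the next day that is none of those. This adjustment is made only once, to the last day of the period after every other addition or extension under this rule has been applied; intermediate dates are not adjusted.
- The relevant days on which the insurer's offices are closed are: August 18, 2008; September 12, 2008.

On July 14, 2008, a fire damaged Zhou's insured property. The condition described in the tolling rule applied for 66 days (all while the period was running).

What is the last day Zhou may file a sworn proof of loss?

143 days after July 14, 2008 is December 4, 2008.
Tolling adds 66 days: December 4, 2008 + 66 days = February 8, 2009.
February 8, 2009 is Sunday. The next qualifying day is February 9, 2009.

February 9, 2009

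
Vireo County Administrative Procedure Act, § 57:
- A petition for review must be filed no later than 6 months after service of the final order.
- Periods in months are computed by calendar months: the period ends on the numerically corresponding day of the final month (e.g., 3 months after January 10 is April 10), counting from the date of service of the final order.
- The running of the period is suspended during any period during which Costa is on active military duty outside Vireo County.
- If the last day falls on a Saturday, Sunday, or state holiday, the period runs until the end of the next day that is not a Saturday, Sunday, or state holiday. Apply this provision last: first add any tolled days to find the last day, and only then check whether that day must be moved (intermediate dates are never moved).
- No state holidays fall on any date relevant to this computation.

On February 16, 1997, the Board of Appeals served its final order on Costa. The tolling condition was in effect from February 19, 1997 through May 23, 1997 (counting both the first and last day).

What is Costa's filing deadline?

6 months after February 16, 1997 is August 16, 1997.
From February 19, 1997 through May 23, 1997 inclusive is 94 days; tolling adds 94 days: August 16, 1997 + 94 days = November 18, 1997.
November 18, 1997 is a Tuesday and not a state holiday, so no extension applies.

November 18, 1997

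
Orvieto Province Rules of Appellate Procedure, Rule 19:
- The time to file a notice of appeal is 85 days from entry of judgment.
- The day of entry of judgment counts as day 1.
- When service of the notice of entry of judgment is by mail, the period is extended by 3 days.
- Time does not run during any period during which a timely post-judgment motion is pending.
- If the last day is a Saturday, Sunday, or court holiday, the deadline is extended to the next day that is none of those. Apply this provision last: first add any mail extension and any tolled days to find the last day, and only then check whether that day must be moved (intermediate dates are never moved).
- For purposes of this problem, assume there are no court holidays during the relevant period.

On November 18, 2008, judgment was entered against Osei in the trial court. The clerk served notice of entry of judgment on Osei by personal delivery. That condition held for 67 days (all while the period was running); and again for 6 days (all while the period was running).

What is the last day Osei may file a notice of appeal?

April 24, 2009

Counting November 18, 2008 as day 1, day 85 is February 10, 2009.
Service was not by mail, so no mail extension applies.
Tolling adds 67 days: February 10, 2009 + 67 days = April 18, 2009.
Tolling adds 6 days: April 18, 2009 + 6 days = April 24, 2009.
April 24, 2009 is a Friday and not a court holiday, so no extension applies.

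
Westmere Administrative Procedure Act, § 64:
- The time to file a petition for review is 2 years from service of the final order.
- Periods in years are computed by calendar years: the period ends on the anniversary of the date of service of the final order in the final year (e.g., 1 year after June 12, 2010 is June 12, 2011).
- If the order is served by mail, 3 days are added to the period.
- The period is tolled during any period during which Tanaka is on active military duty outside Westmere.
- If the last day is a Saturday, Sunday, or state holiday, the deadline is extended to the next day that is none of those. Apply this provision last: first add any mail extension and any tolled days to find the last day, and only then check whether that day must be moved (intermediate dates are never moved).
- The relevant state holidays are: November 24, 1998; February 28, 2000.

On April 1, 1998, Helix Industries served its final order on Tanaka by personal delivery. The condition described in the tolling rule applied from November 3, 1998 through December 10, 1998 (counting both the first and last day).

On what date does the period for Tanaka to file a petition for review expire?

2 years after April 1, 1998 is April 1, 2000.
Service was not by mail, so no mail extension applies.
From November 3, 1998 through December 10, 1998 inclusive is 38 days; tolling adds 38 days: April 1, 2000 + 38 days = May 9, 2000.
May 9, 2000 is a Tuesday and not a state holiday, so no extension applies.

May 9, 2000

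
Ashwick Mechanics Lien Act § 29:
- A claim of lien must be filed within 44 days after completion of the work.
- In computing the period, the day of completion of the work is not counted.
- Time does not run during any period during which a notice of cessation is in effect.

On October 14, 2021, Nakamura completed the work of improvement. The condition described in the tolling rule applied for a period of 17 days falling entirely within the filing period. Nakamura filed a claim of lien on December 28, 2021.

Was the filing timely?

44 days after October 14, 2021 is November 27, 2021.
Tolling adds 17 days: November 27, 2021 + 17 days = December 14, 2021.
The deadline is December 14, 2021; the filing on December 28, 2021 is after that date.

No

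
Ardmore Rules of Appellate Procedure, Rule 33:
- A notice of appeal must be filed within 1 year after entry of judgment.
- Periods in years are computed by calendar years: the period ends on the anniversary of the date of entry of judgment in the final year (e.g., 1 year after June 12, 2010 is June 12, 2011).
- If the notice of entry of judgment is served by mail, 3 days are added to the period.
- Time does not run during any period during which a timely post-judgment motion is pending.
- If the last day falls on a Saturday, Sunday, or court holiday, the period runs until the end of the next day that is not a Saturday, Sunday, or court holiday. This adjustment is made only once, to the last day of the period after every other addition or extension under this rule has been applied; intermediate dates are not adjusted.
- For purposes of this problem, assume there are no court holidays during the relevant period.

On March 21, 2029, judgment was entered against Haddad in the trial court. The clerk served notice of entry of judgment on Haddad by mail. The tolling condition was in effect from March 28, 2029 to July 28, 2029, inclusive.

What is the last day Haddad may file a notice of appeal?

July 25, 2030

1 year after March 21, 2029 is March 21, 2030.
Service was by mail, adding 3 days: March 21, 2030 + 3 days = March 24, 2030.
From March 28, 2029 through July 28, 2029 inclusive is 123 days; tolling adds 123 days: March 24, 2030 + 123 days = July 25, 2030.
July 25, 2030 is a Thursday and not a court holiday, so no extension applies.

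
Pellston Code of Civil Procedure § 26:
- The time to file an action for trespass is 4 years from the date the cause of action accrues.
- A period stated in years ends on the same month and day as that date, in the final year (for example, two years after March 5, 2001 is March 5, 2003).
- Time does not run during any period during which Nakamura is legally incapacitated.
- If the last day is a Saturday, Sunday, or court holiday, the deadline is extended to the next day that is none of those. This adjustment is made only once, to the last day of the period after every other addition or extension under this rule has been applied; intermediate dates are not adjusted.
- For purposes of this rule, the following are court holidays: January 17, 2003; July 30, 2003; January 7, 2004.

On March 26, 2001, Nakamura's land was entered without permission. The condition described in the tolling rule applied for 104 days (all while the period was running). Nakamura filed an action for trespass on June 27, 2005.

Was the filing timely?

4 years after March 26, 2001 is March 26, 2005.
Tolling adds 104 days: March 26, 2005 + 104 days = July 8, 2005.
July 8, 2005 is a Friday and not a court holiday, so no extension applies.
The deadline is July 8, 2005; the filing on June 27, 2005 is on or before that date.

Yes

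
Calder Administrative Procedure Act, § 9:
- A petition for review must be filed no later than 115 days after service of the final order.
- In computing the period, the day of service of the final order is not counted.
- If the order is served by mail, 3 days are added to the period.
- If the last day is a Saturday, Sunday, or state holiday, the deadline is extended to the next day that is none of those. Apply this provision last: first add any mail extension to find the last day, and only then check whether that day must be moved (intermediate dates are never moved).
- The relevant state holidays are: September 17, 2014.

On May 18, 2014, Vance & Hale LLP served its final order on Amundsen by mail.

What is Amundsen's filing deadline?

115 days after May 18, 2014 is September 10, 2014.
Service was by mail, adding 3 days: September 10, 2014 + 3 days = September 13, 2014.
September 13, 2014 is Saturday; September 14, 2014 is Sunday. The next qualifying day is September 15, 2014.

September 15, 2014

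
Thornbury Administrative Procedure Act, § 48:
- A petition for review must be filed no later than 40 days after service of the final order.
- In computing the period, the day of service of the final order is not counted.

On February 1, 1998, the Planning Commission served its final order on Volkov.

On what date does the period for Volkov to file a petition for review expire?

40 days after February 1, 1998 is March 13, 1998.

March 13, 1998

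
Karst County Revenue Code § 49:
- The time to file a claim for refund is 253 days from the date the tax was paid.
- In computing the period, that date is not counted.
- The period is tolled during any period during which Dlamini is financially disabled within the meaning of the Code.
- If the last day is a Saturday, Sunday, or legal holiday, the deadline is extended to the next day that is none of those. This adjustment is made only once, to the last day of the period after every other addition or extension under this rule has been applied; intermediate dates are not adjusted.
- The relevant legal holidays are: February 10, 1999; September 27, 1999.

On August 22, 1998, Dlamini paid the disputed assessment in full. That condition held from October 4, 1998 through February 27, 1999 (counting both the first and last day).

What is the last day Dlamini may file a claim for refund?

253 days after August 22, 1998 is May 2, 1999.
From October 4, 1998 through February 27, 1999 inclusive is 147 days; tolling adds 147 days: May 2, 1999 + 147 days = September 26, 1999.
September 26, 1999 is Sunday; September 27, 1999 is a listed holiday. The next qualifying day is September 28, 1999.

September 28, 1999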